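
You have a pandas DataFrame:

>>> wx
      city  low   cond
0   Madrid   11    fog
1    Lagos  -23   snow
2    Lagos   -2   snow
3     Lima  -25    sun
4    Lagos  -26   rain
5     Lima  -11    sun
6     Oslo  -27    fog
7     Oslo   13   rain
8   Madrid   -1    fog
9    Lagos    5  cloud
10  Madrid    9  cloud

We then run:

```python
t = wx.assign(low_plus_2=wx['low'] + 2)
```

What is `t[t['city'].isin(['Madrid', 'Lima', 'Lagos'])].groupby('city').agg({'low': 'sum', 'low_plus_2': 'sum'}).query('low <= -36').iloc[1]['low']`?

add column low_plus_2 = wx['low'] + 2:
      city  low   cond  low_plus_2
0   Madrid   11    fog          13
1    Lagos  -23   snow         -21
2    Lagos   -2   snow           0
3     Lima  -25    sun         -23
4    Lagos  -26   rain         -24
5     Lima  -11    sun          -9
6     Oslo  -27    fog         -25
7     Oslo   13   rain          15
8   Madrid   -1    fog           1
9    Lagos    5  cloud           7
10  Madrid    9  cloud          11
filter rows where city in ['Madrid', 'Lima', 'Lagos']:
      city  low   cond  low_plus_2
0   Madrid   11    fog          13
1    Lagos  -23   snow         -21
2    Lagos   -2   snow           0
3     Lima  -25    sun         -23
4    Lagos  -26   rain         -24
5     Lima  -11    sun          -9
8   Madrid   -1    fog           1
9    Lagos    5  cloud           7
10  Madrid    9  cloud          11
group by city: sum(low), sum(low_plus_2):
        low  low_plus_2
city                   
Lagos   -46         -38
Lima    -36         -32
Madrid   19          25
filter rows where low <= -36:
       low  low_plus_2
city                  
Lagos  -46         -38
Lima   -36         -32
Hence -36.

-36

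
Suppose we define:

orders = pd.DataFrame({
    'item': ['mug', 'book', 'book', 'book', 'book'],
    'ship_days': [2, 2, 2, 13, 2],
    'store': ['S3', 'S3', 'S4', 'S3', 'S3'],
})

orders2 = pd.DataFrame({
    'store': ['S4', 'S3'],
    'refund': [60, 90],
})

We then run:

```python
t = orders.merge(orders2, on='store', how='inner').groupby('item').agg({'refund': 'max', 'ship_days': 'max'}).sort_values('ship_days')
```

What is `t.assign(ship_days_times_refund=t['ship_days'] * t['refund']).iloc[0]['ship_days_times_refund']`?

merge on 'store' (how='inner') → 5 rows:
   item  ship_days store  refund
0   mug          2    S3      90
1  book          2    S3      90
2  book          2    S4      60
3  book         13    S3      90
4  book          2    S3      90
group by item: max(refund), max(ship_days):
      refund  ship_days
item                   
book      90         13
mug       90          2
sort by ship_days:
      refund  ship_days
item                   
mug       90          2
book      90         13
add column ship_days_times_refund = t['ship_days'] * t['refund']:
      refund  ship_days  ship_days_times_refund
item                                           
mug       90          2                     180
book      90         13                    1170
Reading off the value at position 0, column 'ship_days_times_refund', we get 180.

180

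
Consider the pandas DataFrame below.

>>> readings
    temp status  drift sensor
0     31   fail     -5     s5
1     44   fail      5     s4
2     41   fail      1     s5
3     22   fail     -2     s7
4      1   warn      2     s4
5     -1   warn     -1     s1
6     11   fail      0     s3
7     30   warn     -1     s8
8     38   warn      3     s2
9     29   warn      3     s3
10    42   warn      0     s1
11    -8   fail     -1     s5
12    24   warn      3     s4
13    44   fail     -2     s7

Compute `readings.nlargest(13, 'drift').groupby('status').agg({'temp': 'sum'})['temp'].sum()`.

take 13 rows with largest drift:
    temp status  drift sensor
1     44   fail      5     s4
8     38   warn      3     s2
9     29   warn      3     s3
12    24   warn      3     s4
4      1   warn      2     s4
2     41   fail      1     s5
6     11   fail      0     s3
10    42   warn      0     s1
5     -1   warn     -1     s1
7     30   warn     -1     s8
11    -8   fail     -1     s5
3     22   fail     -2     s7
13    44   fail     -2     s7
group by status, sum of temp:
        temp
status      
fail     154
warn     163
Finally, sum of column 'temp' = 317.

317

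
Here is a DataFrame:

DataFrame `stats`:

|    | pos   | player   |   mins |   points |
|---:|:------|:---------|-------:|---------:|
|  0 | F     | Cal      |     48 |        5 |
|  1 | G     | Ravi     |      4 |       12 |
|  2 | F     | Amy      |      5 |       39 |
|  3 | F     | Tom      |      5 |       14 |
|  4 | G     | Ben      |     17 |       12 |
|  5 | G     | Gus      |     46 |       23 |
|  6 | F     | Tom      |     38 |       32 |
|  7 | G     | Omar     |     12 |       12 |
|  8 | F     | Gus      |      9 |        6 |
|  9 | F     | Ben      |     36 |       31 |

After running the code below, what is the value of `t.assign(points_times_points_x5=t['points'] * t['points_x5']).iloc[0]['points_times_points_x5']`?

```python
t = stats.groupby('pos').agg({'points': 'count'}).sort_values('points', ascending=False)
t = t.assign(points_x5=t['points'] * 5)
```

180

group by pos, count of points:
     points
pos        
F         6
G         4
sort by points descending:
     points
pos        
F         6
G         4
add column points_x5 = t['points'] * 5:
     points  points_x5
pos                   
F         6         30
G         4         20
add column points_times_points_x5 = t['points'] * t['points_x5']:
     points  points_x5  points_times_points_x5
pos                                           
F         6         30                     180
G         4         20                      80
value at position 0, column 'points_times_points_x5' → 180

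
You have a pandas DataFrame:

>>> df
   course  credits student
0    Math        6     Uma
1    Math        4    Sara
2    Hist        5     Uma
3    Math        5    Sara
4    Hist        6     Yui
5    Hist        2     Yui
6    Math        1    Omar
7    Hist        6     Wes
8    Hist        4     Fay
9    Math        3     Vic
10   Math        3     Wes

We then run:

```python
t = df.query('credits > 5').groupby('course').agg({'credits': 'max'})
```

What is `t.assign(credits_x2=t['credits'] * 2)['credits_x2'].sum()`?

24

filter rows where credits > 5:
  course  credits student
0   Math        6     Uma
4   Hist        6     Yui
7   Hist        6     Wes
group by course, max of credits:
        credits
course         
Hist          6
Math          6
add column credits_x2 = t['credits'] * 2:
        credits  credits_x2
course                     
Hist          6          12
Math          6          12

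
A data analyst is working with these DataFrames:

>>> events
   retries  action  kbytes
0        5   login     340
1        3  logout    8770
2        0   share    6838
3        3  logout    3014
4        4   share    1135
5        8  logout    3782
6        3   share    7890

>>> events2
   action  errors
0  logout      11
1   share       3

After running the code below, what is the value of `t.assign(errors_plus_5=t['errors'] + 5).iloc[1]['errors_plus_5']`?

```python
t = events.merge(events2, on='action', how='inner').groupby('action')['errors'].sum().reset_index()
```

merge on 'action' (how='inner') → 6 rows:
   retries  action  kbytes  errors
0        3  logout    8770      11
1        0   share    6838       3
2        3  logout    3014      11
3        4   share    1135       3
4        8  logout    3782      11
5        3   share    7890       3
group by action, sum of errors:
action
logout    33
share      9
Name: errors, dtype: int64
reset_index():
   action  errors
0  logout      33
1   share       9
add column errors_plus_5 = t['errors'] + 5:
   action  errors  errors_plus_5
0  logout      33             38
1   share       9             14

14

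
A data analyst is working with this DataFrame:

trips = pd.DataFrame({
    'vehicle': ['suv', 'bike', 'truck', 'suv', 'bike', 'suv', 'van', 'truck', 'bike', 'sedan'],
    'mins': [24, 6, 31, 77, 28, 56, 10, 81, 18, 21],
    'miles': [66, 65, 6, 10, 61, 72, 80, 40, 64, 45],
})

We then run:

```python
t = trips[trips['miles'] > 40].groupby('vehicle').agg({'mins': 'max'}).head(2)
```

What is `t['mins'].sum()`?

49

filter rows where miles > 40:
  vehicle  mins  miles
0     suv    24     66
1    bike     6     65
4    bike    28     61
5     suv    56     72
6     van    10     80
8    bike    18     64
9   sedan    21     45
group by vehicle, max of mins:
         mins
vehicle      
bike       28
sedan      21
suv        56
van        10
take first 2 rows:
         mins
vehicle      
bike       28
sedan      21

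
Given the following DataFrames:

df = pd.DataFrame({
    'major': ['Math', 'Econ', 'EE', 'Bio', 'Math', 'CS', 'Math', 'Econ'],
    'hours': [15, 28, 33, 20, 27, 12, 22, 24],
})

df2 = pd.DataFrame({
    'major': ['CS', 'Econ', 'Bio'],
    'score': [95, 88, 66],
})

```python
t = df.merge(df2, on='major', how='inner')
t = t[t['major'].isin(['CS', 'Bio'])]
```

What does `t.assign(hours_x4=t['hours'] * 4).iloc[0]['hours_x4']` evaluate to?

merge on 'major' (how='inner') → 4 rows:
  major  hours  score
0  Econ     28     88
1   Bio     20     66
2    CS     12     95
3  Econ     24     88
filter rows where major in ['CS', 'Bio']:
  major  hours  score
1   Bio     20     66
2    CS     12     95
add column hours_x4 = t['hours'] * 4:
  major  hours  score  hours_x4
1   Bio     20     66        80
2    CS     12     95        48

80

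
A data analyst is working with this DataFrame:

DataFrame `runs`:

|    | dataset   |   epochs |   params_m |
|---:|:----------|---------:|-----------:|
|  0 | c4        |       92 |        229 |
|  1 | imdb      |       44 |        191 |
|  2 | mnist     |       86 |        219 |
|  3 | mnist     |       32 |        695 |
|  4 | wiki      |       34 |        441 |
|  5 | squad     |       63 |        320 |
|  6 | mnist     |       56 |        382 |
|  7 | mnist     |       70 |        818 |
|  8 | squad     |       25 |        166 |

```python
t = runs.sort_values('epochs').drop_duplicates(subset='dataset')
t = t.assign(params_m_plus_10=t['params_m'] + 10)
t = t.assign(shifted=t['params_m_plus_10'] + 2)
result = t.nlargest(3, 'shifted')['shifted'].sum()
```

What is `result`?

1401

sort by epochs:
  dataset  epochs  params_m
8   squad      25       166
3   mnist      32       695
4    wiki      34       441
1    imdb      44       191
6   mnist      56       382
5   squad      63       320
7   mnist      70       818
2   mnist      86       219
0      c4      92       229
drop duplicate dataset (keep=first):
  dataset  epochs  params_m
8   squad      25       166
3   mnist      32       695
4    wiki      34       441
1    imdb      44       191
0      c4      92       229
add column params_m_plus_10 = t['params_m'] + 10:
  dataset  epochs  params_m  params_m_plus_10
8   squad      25       166               176
3   mnist      32       695               705
4    wiki      34       441               451
1    imdb      44       191               201
0      c4      92       229               239
add column shifted = t['params_m_plus_10'] + 2:
  dataset  epochs  params_m  params_m_plus_10  shifted
8   squad      25       166               176      178
3   mnist      32       695               705      707
4    wiki      34       441               451      453
1    imdb      44       191               201      203
0      c4      92       229               239      241
take 3 rows with largest shifted:
  dataset  epochs  params_m  params_m_plus_10  shifted
3   mnist      32       695               705      707
4    wiki      34       441               451      453
0      c4      92       229               239      241
Taking the sum of column 'shifted' gives 1401.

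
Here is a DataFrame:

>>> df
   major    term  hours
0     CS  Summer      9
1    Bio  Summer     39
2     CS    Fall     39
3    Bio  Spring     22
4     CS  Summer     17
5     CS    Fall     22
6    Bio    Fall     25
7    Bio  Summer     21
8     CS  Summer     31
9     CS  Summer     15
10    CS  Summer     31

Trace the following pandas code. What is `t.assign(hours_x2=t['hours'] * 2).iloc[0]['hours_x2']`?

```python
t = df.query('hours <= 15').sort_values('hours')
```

filter rows where hours <= 15:
  major    term  hours
0    CS  Summer      9
9    CS  Summer     15
sort by hours:
  major    term  hours
0    CS  Summer      9
9    CS  Summer     15
add column hours_x2 = t['hours'] * 2:
  major    term  hours  hours_x2
0    CS  Summer      9        18
9    CS  Summer     15        30

18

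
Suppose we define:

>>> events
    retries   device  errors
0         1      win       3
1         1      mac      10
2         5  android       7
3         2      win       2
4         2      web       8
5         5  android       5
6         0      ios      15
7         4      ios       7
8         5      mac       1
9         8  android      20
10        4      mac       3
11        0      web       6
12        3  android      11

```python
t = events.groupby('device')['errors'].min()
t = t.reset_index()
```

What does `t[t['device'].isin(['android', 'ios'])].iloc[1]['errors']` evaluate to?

group by device, min of errors:
device
android    5
ios        7
mac        1
web        6
win        2
Name: errors, dtype: int64
reset_index():
    device  errors
0  android       5
1      ios       7
2      mac       1
3      web       6
4      win       2
filter rows where device in ['android', 'ios']:
    device  errors
0  android       5
1      ios       7
Reading off the value at position 1, column 'errors', we get 7.

7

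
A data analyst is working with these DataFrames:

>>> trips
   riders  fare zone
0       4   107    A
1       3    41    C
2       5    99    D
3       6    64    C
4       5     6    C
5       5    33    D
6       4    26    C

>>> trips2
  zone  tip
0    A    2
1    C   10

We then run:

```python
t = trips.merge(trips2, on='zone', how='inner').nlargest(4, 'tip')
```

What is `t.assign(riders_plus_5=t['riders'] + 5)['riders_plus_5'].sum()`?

merge on 'zone' (how='inner') → 5 rows:
   riders  fare zone  tip
0       4   107    A    2
1       3    41    C   10
2       6    64    C   10
3       5     6    C   10
4       4    26    C   10
take 4 rows with largest tip:
   riders  fare zone  tip
1       3    41    C   10
2       6    64    C   10
3       5     6    C   10
4       4    26    C   10
add column riders_plus_5 = t['riders'] + 5:
   riders  fare zone  tip  riders_plus_5
1       3    41    C   10              8
2       6    64    C   10             11
3       5     6    C   10             10
4       4    26    C   10              9
So sum() = 38.

38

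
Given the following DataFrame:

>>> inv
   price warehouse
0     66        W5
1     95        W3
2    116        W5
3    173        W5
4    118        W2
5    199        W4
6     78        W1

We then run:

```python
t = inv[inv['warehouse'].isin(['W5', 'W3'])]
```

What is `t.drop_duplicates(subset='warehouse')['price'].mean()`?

filter rows where warehouse in ['W5', 'W3']:
   price warehouse
0     66        W5
1     95        W3
2    116        W5
3    173        W5
drop duplicate warehouse (keep=first):
   price warehouse
0     66        W5
1     95        W3
Taking the mean of column 'price' gives 80.5.

80.5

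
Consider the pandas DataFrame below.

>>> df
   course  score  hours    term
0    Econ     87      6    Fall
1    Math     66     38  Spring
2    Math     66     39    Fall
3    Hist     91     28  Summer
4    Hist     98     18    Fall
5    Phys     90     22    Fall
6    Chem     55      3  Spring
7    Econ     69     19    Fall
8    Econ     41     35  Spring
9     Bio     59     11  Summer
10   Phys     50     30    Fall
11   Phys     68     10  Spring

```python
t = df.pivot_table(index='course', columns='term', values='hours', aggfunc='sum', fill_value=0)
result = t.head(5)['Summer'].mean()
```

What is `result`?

pivot: rows=course, cols=term, sum(hours):
term    Fall  Spring  Summer
course                      
Bio        0       0      11
Chem       0       3       0
Econ      25      35       0
Hist      18       0      28
Math      39      38       0
Phys      52      10       0
take first 5 rows:
term    Fall  Spring  Summer
course                      
Bio        0       0      11
Chem       0       3       0
Econ      25      35       0
Hist      18       0      28
Math      39      38       0
mean of column 'Summer' → 7.8

7.8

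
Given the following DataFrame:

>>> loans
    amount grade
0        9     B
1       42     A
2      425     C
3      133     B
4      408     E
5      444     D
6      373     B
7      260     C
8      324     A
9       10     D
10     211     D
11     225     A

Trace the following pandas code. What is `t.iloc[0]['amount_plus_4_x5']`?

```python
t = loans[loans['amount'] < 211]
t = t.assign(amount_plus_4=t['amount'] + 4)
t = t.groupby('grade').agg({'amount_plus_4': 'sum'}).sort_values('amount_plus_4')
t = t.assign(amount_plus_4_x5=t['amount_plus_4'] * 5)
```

70

filter rows where amount < 211:
   amount grade
0       9     B
1      42     A
3     133     B
9      10     D
add column amount_plus_4 = t['amount'] + 4:
   amount grade  amount_plus_4
0       9     B             13
1      42     A             46
3     133     B            137
9      10     D             14
group by grade, sum of amount_plus_4:
       amount_plus_4
grade               
A                 46
B                150
D                 14
sort by amount_plus_4:
       amount_plus_4
grade               
D                 14
A                 46
B                150
add column amount_plus_4_x5 = t['amount_plus_4'] * 5:
       amount_plus_4  amount_plus_4_x5
grade                                 
D                 14                70
A                 46               230
B                150               750
Then the value at position 0, column 'amount_plus_4_x5': 70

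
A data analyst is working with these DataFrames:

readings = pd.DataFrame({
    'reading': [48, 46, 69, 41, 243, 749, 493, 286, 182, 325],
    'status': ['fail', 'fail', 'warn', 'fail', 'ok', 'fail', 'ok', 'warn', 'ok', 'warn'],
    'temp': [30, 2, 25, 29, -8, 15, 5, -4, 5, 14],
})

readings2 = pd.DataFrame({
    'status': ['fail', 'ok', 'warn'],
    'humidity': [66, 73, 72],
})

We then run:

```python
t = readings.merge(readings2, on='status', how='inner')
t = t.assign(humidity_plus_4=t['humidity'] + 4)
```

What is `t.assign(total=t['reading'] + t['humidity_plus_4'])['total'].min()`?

111

merge on 'status' (how='inner') → 10 rows:
   reading status  temp  humidity
0       48   fail    30        66
1       46   fail     2        66
2       69   warn    25        72
3       41   fail    29        66
4      243     ok    -8        73
5      749   fail    15        66
6      493     ok     5        73
7      286   warn    -4        72
8      182     ok     5        73
9      325   warn    14        72
add column humidity_plus_4 = t['humidity'] + 4:
   reading status  temp  humidity  humidity_plus_4
0       48   fail    30        66               70
1       46   fail     2        66               70
2       69   warn    25        72               76
3       41   fail    29        66               70
4      243     ok    -8        73               77
5      749   fail    15        66               70
6      493     ok     5        73               77
7      286   warn    -4        72               76
8      182     ok     5        73               77
9      325   warn    14        72               76
add column total = t['reading'] + t['humidity_plus_4']:
   reading status  temp  humidity  humidity_plus_4  total
0       48   fail    30        66               70    118
1       46   fail     2        66               70    116
2       69   warn    25        72               76    145
3       41   fail    29        66               70    111
4      243     ok    -8        73               77    320
5      749   fail    15        66               70    819
6      493     ok     5        73               77    570
7      286   warn    -4        72               76    362
8      182     ok     5        73               77    259
9      325   warn    14        72               76    401
Taking the min of column 'total' gives 111.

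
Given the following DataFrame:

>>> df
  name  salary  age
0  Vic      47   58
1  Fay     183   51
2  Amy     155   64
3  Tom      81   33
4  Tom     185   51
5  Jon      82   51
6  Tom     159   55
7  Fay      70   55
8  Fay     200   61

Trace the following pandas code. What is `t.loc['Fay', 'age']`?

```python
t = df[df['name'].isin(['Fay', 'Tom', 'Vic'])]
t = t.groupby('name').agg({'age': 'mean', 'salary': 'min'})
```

55.6666666667

filter rows where name in ['Fay', 'Tom', 'Vic']:
  name  salary  age
0  Vic      47   58
1  Fay     183   51
3  Tom      81   33
4  Tom     185   51
6  Tom     159   55
7  Fay      70   55
8  Fay     200   61
group by name: mean(age), min(salary):
            age  salary
name                   
Fay   55.666667      70
Tom   46.333333      81
Vic   58.000000      47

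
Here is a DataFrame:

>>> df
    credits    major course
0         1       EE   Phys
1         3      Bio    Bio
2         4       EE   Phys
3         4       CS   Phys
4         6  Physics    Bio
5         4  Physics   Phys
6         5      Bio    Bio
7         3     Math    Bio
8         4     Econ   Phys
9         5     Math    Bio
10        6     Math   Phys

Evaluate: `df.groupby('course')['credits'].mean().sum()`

8.23333333333

group by course, mean of credits:
course
Bio     4.400000
Phys    3.833333
Name: credits, dtype: float64
Hence 8.23333333333.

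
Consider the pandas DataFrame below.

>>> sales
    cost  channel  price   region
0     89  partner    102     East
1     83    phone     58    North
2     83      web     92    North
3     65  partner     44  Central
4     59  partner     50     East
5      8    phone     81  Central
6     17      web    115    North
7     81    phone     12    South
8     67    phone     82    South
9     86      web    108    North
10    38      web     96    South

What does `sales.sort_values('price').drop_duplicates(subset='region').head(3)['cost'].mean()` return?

68.3333333333

sort by price:
    cost  channel  price   region
7     81    phone     12    South
3     65  partner     44  Central
4     59  partner     50     East
1     83    phone     58    North
5      8    phone     81  Central
8     67    phone     82    South
2     83      web     92    North
10    38      web     96    South
0     89  partner    102     East
9     86      web    108    North
6     17      web    115    North
drop duplicate region (keep=first):
   cost  channel  price   region
7    81    phone     12    South
3    65  partner     44  Central
4    59  partner     50     East
1    83    phone     58    North
take first 3 rows:
   cost  channel  price   region
7    81    phone     12    South
3    65  partner     44  Central
4    59  partner     50     East
The mean of column 'cost' is 68.3333333333.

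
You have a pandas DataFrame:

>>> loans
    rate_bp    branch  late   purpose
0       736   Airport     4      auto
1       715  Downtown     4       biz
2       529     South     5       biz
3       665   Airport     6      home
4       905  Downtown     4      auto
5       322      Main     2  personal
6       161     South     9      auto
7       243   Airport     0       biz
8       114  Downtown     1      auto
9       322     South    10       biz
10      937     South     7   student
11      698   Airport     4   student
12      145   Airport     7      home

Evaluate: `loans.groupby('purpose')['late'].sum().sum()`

group by purpose, sum of late:
purpose
auto        18
biz         19
home        13
personal     2
student     11
Name: late, dtype: int64

63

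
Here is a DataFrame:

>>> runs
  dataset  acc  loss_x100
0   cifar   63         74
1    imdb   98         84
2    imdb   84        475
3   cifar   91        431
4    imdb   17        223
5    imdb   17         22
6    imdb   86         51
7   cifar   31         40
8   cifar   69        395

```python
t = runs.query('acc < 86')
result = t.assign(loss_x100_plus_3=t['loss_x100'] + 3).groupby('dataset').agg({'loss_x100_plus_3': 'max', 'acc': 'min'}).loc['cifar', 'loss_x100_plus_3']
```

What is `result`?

filter rows where acc < 86:
  dataset  acc  loss_x100
0   cifar   63         74
2    imdb   84        475
4    imdb   17        223
5    imdb   17         22
7   cifar   31         40
8   cifar   69        395
add column loss_x100_plus_3 = t['loss_x100'] + 3:
  dataset  acc  loss_x100  loss_x100_plus_3
0   cifar   63         74                77
2    imdb   84        475               478
4    imdb   17        223               226
5    imdb   17         22                25
7   cifar   31         40                43
8   cifar   69        395               398
group by dataset: max(loss_x100_plus_3), min(acc):
         loss_x100_plus_3  acc
dataset                       
cifar                 398   31
imdb                  478   17
value at row 'cifar', column 'loss_x100_plus_3' → 398

398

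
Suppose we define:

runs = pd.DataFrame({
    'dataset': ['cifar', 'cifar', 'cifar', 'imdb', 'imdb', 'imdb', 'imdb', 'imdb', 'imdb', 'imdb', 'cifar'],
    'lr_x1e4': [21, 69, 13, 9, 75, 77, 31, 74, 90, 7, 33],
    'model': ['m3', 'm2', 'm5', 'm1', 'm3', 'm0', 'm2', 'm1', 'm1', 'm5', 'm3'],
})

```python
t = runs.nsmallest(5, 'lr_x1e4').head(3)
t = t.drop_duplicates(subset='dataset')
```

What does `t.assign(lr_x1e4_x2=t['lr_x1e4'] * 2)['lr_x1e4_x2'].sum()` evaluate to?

40

take 5 rows with smallest lr_x1e4:
  dataset  lr_x1e4 model
9    imdb        7    m5
3    imdb        9    m1
2   cifar       13    m5
0   cifar       21    m3
6    imdb       31    m2
take first 3 rows:
  dataset  lr_x1e4 model
9    imdb        7    m5
3    imdb        9    m1
2   cifar       13    m5
drop duplicate dataset (keep=first):
  dataset  lr_x1e4 model
9    imdb        7    m5
2   cifar       13    m5
add column lr_x1e4_x2 = t['lr_x1e4'] * 2:
  dataset  lr_x1e4 model  lr_x1e4_x2
9    imdb        7    m5          14
2   cifar       13    m5          26
Finally, sum of column 'lr_x1e4_x2' = 40.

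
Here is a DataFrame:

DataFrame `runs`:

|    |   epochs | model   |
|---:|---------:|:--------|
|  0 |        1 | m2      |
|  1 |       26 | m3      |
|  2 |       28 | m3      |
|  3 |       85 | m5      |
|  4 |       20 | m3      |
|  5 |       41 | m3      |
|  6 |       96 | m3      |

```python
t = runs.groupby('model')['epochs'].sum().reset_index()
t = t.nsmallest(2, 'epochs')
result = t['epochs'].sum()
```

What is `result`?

86

group by model, sum of epochs:
model
m2      1
m3    211
m5     85
Name: epochs, dtype: int64
reset_index():
  model  epochs
0    m2       1
1    m3     211
2    m5      85
take 2 rows with smallest epochs:
  model  epochs
0    m2       1
2    m5      85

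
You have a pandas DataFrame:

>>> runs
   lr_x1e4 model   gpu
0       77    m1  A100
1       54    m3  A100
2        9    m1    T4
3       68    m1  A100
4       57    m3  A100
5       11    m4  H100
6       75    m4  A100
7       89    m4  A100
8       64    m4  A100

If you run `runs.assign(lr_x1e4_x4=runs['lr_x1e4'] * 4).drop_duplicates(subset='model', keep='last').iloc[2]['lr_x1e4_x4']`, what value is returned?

add column lr_x1e4_x4 = runs['lr_x1e4'] * 4:
   lr_x1e4 model   gpu  lr_x1e4_x4
0       77    m1  A100         308
1       54    m3  A100         216
2        9    m1    T4          36
3       68    m1  A100         272
4       57    m3  A100         228
5       11    m4  H100          44
6       75    m4  A100         300
7       89    m4  A100         356
8       64    m4  A100         256
drop duplicate model (keep=last):
   lr_x1e4 model   gpu  lr_x1e4_x4
3       68    m1  A100         272
4       57    m3  A100         228
8       64    m4  A100         256
Then the value at position 2, column 'lr_x1e4_x4': 256

256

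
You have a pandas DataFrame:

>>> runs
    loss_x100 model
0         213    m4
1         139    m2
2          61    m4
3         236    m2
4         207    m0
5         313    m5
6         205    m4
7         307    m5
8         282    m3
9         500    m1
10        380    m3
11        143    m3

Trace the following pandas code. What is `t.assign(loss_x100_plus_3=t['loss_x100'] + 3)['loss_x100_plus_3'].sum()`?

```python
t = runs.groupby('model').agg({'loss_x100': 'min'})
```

1375

group by model, min of loss_x100:
       loss_x100
model           
m0           207
m1           500
m2           139
m3           143
m4            61
m5           307
add column loss_x100_plus_3 = t['loss_x100'] + 3:
       loss_x100  loss_x100_plus_3
model                             
m0           207               210
m1           500               503
m2           139               142
m3           143               146
m4            61                64
m5           307               310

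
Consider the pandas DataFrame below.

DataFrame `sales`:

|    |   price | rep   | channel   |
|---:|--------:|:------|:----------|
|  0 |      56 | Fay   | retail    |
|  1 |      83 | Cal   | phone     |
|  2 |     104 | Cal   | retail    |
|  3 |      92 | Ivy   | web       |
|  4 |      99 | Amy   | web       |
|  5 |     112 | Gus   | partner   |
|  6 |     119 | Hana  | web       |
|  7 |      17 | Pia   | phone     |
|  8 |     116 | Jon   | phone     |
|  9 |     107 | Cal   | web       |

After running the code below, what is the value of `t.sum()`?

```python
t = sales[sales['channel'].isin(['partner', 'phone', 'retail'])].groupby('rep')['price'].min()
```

384

filter rows where channel in ['partner', 'phone', 'retail']:
   price  rep  channel
0     56  Fay   retail
1     83  Cal    phone
2    104  Cal   retail
5    112  Gus  partner
7     17  Pia    phone
8    116  Jon    phone
group by rep, min of price:
rep
Cal     83
Fay     56
Gus    112
Jon    116
Pia     17
Name: price, dtype: int64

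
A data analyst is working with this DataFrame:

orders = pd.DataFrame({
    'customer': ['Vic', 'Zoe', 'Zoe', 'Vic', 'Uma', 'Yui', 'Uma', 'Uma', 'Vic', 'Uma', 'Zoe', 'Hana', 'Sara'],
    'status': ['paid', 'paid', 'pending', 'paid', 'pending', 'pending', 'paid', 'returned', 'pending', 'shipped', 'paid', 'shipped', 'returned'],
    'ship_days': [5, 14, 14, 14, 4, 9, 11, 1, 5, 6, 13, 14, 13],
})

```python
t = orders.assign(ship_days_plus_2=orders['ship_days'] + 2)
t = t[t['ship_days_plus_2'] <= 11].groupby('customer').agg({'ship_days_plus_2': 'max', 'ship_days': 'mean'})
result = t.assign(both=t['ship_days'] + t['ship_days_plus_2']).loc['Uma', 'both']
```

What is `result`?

11.6666666667

add column ship_days_plus_2 = orders['ship_days'] + 2:
   customer    status  ship_days  ship_days_plus_2
0       Vic      paid          5                 7
1       Zoe      paid         14                16
2       Zoe   pending         14                16
3       Vic      paid         14                16
4       Uma   pending          4                 6
5       Yui   pending          9                11
6       Uma      paid         11                13
7       Uma  returned          1                 3
8       Vic   pending          5                 7
9       Uma   shipped          6                 8
10      Zoe      paid         13                15
11     Hana   shipped         14                16
12     Sara  returned         13                15
filter rows where ship_days_plus_2 <= 11:
  customer    status  ship_days  ship_days_plus_2
0      Vic      paid          5                 7
4      Uma   pending          4                 6
5      Yui   pending          9                11
7      Uma  returned          1                 3
8      Vic   pending          5                 7
9      Uma   shipped          6                 8
group by customer: max(ship_days_plus_2), mean(ship_days):
          ship_days_plus_2  ship_days
customer                             
Uma                      8   3.666667
Vic                      7   5.000000
Yui                     11   9.000000
add column both = t['ship_days'] + t['ship_days_plus_2']:
          ship_days_plus_2  ship_days       both
customer                                        
Uma                      8   3.666667  11.666667
Vic                      7   5.000000  12.000000
Yui                     11   9.000000  20.000000
Hence 11.6666666667.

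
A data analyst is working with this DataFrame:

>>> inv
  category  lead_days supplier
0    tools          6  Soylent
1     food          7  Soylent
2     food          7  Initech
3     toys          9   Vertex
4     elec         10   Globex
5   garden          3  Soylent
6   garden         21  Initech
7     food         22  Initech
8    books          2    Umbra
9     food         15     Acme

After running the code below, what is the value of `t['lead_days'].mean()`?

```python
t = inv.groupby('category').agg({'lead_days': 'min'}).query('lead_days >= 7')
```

group by category, min of lead_days:
          lead_days
category           
books             2
elec             10
food              7
garden            3
tools             6
toys              9
filter rows where lead_days >= 7:
          lead_days
category           
elec             10
food              7
toys              9
Finally, mean of column 'lead_days' = 8.66666666667.

8.66666666667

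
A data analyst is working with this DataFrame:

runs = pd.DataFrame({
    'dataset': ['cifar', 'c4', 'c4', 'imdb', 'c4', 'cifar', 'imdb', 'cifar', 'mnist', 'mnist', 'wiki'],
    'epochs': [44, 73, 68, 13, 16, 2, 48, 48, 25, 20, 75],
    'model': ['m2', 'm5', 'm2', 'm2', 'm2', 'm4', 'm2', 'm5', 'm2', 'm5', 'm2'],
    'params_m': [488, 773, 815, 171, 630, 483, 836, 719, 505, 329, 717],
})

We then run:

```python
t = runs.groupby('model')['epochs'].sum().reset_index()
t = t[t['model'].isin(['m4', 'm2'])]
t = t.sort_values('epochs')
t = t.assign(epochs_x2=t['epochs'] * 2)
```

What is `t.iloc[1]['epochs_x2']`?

group by model, sum of epochs:
model
m2    289
m4      2
m5    141
Name: epochs, dtype: int64
reset_index():
  model  epochs
0    m2     289
1    m4       2
2    m5     141
filter rows where model in ['m4', 'm2']:
  model  epochs
0    m2     289
1    m4       2
sort by epochs:
  model  epochs
1    m4       2
0    m2     289
add column epochs_x2 = t['epochs'] * 2:
  model  epochs  epochs_x2
1    m4       2          4
0    m2     289        578

578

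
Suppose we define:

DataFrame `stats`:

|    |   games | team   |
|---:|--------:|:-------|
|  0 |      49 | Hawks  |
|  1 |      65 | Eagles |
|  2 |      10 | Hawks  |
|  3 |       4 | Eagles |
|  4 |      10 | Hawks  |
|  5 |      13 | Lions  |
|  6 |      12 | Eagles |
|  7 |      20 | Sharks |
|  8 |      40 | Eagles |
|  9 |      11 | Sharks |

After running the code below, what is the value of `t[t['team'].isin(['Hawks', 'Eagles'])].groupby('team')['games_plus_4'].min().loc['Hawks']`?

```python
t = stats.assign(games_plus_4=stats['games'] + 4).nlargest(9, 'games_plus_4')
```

14

add column games_plus_4 = stats['games'] + 4:
   games    team  games_plus_4
0     49   Hawks            53
1     65  Eagles            69
2     10   Hawks            14
3      4  Eagles             8
4     10   Hawks            14
5     13   Lions            17
6     12  Eagles            16
7     20  Sharks            24
8     40  Eagles            44
9     11  Sharks            15
take 9 rows with largest games_plus_4:
   games    team  games_plus_4
1     65  Eagles            69
0     49   Hawks            53
8     40  Eagles            44
7     20  Sharks            24
5     13   Lions            17
6     12  Eagles            16
9     11  Sharks            15
2     10   Hawks            14
4     10   Hawks            14
filter rows where team in ['Hawks', 'Eagles']:
   games    team  games_plus_4
1     65  Eagles            69
0     49   Hawks            53
8     40  Eagles            44
6     12  Eagles            16
2     10   Hawks            14
4     10   Hawks            14
group by team, min of games_plus_4:
team
Eagles    16
Hawks     14
Name: games_plus_4, dtype: int64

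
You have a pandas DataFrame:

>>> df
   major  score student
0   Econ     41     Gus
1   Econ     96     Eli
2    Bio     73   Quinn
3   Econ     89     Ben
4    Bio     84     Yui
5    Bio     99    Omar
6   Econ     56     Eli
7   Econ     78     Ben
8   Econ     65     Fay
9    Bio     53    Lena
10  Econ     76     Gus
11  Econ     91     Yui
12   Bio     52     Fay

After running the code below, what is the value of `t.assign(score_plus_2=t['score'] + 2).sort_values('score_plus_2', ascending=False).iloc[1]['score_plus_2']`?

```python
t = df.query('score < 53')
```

filter rows where score < 53:
   major  score student
0   Econ     41     Gus
12   Bio     52     Fay
add column score_plus_2 = t['score'] + 2:
   major  score student  score_plus_2
0   Econ     41     Gus            43
12   Bio     52     Fay            54
sort by score_plus_2 descending:
   major  score student  score_plus_2
12   Bio     52     Fay            54
0   Econ     41     Gus            43
Taking the value at position 1, column 'score_plus_2' gives 43.

43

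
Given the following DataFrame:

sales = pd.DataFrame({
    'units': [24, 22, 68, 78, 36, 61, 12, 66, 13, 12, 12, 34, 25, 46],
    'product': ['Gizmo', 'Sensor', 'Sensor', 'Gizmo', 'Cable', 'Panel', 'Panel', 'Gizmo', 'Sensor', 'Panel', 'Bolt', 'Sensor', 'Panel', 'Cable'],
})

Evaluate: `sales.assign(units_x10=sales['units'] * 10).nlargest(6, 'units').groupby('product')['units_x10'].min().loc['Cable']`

360

add column units_x10 = sales['units'] * 10:
    units product  units_x10
0      24   Gizmo        240
1      22  Sensor        220
2      68  Sensor        680
3      78   Gizmo        780
4      36   Cable        360
5      61   Panel        610
6      12   Panel        120
7      66   Gizmo        660
8      13  Sensor        130
9      12   Panel        120
10     12    Bolt        120
11     34  Sensor        340
12     25   Panel        250
13     46   Cable        460
take 6 rows with largest units:
    units product  units_x10
3      78   Gizmo        780
2      68  Sensor        680
7      66   Gizmo        660
5      61   Panel        610
13     46   Cable        460
4      36   Cable        360
group by product, min of units_x10:
product
Cable     360
Gizmo     660
Panel     610
Sensor    680
Name: units_x10, dtype: int64
value at index 'Cable' → 360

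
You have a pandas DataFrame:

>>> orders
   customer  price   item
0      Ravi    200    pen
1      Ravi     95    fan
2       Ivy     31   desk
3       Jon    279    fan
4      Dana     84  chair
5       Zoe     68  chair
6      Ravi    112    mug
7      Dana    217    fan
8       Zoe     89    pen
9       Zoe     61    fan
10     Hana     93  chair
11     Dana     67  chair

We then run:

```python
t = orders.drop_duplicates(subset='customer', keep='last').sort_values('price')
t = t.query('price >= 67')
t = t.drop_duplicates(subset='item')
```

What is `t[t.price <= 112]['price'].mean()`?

drop duplicate customer (keep=last):
   customer  price   item
2       Ivy     31   desk
3       Jon    279    fan
6      Ravi    112    mug
9       Zoe     61    fan
10     Hana     93  chair
11     Dana     67  chair
sort by price:
   customer  price   item
2       Ivy     31   desk
9       Zoe     61    fan
11     Dana     67  chair
10     Hana     93  chair
6      Ravi    112    mug
3       Jon    279    fan
filter rows where price >= 67:
   customer  price   item
11     Dana     67  chair
10     Hana     93  chair
6      Ravi    112    mug
3       Jon    279    fan
drop duplicate item (keep=first):
   customer  price   item
11     Dana     67  chair
6      Ravi    112    mug
3       Jon    279    fan
filter rows where price <= 112:
   customer  price   item
11     Dana     67  chair
6      Ravi    112    mug
Hence 89.5.

89.5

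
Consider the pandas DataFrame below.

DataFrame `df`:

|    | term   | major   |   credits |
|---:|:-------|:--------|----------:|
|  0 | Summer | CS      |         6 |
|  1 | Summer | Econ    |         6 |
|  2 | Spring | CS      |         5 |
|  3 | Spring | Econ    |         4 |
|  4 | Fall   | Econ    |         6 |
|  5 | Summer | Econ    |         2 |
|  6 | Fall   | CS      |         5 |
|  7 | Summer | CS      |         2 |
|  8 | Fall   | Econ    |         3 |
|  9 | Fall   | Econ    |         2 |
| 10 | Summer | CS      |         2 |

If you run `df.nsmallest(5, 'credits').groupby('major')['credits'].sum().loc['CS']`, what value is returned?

4

take 5 rows with smallest credits:
      term major  credits
5   Summer  Econ        2
7   Summer    CS        2
9     Fall  Econ        2
10  Summer    CS        2
8     Fall  Econ        3
group by major, sum of credits:
major
CS      4
Econ    7
Name: credits, dtype: int64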